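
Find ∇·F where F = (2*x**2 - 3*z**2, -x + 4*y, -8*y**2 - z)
4*x + 3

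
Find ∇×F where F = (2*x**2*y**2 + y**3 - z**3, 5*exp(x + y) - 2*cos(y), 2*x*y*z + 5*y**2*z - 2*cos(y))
(2*x*z + 10*y*z + 2*sin(y), z*(-2*y - 3*z), -4*x**2*y - 3*y**2 + 5*exp(x + y))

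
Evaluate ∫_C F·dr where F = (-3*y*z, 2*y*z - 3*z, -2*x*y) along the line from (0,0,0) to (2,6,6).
-30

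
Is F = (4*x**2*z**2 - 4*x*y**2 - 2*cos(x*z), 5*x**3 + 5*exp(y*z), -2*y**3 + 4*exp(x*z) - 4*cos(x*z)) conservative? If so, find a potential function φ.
No, ∇×F = (y*(-6*y - 5*exp(y*z)), 8*x**2*z + 2*x*sin(x*z) - 4*z*exp(x*z) - 4*z*sin(x*z), x*(15*x + 8*y)) ≠ 0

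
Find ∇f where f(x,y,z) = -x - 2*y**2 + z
(-1, -4*y, 1)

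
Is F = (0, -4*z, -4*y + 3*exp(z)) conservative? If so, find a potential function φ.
Yes, F is conservative. φ = -4*y*z + 3*exp(z)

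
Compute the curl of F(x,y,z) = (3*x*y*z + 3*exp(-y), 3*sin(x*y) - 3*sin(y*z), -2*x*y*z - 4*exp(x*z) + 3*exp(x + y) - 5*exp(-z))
(-2*x*z + 3*y*cos(y*z) + 3*exp(x + y), 3*x*y + 2*y*z + 4*z*exp(x*z) - 3*exp(x + y), -3*x*z + 3*y*cos(x*y) + 3*exp(-y))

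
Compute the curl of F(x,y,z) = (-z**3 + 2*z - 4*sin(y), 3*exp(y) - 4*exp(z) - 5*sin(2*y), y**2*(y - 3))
(3*y**2 - 6*y + 4*exp(z), 2 - 3*z**2, 4*cos(y))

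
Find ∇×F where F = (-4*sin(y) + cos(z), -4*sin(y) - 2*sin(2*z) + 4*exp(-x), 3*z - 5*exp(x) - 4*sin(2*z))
(4*cos(2*z), 5*exp(x) - sin(z), 4*cos(y) - 4*exp(-x))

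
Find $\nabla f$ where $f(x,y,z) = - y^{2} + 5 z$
(0, -2*y, 5)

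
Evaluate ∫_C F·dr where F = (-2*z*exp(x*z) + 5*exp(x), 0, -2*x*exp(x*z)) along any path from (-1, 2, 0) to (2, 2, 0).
-(5 - 5*exp(3))*exp(-1)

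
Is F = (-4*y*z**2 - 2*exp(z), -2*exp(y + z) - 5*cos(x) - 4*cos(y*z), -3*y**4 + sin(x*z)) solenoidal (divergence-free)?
No, ∇·F = x*cos(x*z) + 4*z*sin(y*z) - 2*exp(y + z)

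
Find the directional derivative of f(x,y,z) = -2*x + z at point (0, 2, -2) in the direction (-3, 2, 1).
sqrt(14)/2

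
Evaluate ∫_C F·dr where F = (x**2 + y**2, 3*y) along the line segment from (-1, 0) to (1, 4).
106/3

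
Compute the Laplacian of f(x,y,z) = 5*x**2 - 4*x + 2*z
10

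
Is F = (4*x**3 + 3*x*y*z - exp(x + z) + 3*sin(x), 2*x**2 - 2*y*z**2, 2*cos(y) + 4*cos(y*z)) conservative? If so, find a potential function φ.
No, ∇×F = (4*y*z - 4*z*sin(y*z) - 2*sin(y), 3*x*y - exp(x + z), x*(4 - 3*z)) ≠ 0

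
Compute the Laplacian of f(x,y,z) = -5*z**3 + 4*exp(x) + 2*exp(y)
-30*z + 4*exp(x) + 2*exp(y)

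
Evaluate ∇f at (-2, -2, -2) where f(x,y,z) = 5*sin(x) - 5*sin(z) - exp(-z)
(5*cos(2), 0, -5*cos(2) + exp(2))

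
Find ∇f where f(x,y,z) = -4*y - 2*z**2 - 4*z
(0, -4, -4*z - 4)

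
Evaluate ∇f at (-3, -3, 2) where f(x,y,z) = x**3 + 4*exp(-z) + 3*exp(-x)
(27 - 3*exp(3), 0, -4*exp(-2))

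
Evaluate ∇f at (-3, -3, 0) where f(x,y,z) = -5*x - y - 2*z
(-5, -1, -2)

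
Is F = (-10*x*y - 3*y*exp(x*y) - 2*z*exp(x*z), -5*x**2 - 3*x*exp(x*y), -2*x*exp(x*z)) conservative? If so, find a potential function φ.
Yes, F is conservative. φ = -5*x**2*y - 3*exp(x*y) - 2*exp(x*z)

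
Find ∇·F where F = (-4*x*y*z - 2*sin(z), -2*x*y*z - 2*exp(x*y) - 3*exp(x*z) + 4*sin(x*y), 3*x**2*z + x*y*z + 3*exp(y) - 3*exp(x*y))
3*x**2 + x*y - 2*x*z - 2*x*exp(x*y) + 4*x*cos(x*y) - 4*y*z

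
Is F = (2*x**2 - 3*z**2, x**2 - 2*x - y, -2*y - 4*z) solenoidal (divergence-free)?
No, ∇·F = 4*x - 5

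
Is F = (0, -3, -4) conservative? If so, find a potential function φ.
Yes, F is conservative. φ = -3*y - 4*z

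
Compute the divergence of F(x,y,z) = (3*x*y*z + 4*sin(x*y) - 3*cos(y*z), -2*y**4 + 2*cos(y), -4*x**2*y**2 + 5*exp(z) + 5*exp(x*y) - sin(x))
-8*y**3 + 3*y*z + 4*y*cos(x*y) + 5*exp(z) - 2*sin(y)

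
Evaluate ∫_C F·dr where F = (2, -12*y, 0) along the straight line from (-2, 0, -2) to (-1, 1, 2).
-4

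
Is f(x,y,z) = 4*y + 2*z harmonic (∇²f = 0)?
Yes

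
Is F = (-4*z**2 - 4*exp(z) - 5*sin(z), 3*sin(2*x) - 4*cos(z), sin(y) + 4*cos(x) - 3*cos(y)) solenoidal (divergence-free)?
Yes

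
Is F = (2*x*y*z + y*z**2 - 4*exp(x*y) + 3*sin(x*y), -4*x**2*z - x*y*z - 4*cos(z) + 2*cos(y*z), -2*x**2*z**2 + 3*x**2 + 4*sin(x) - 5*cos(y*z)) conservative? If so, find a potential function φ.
No, ∇×F = (4*x**2 + x*y + 2*y*sin(y*z) + 5*z*sin(y*z) - 4*sin(z), 2*x*y + 4*x*z**2 - 6*x + 2*y*z - 4*cos(x), -10*x*z + 4*x*exp(x*y) - 3*x*cos(x*y) - y*z - z**2) ≠ 0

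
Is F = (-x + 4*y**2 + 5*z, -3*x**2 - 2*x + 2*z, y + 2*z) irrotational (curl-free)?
No, ∇×F = (-1, 5, -6*x - 8*y - 2)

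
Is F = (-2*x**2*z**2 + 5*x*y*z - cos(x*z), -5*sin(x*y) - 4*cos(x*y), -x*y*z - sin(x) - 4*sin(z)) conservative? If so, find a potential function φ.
No, ∇×F = (-x*z, -4*x**2*z + 5*x*y + x*sin(x*z) + y*z + cos(x), -5*x*z + 4*y*sin(x*y) - 5*y*cos(x*y)) ≠ 0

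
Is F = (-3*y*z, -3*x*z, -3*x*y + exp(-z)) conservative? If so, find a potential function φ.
Yes, F is conservative. φ = -3*x*y*z - exp(-z)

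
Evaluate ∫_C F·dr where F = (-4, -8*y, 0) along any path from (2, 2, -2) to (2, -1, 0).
12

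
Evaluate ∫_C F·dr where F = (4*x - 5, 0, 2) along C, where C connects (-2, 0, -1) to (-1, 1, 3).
-3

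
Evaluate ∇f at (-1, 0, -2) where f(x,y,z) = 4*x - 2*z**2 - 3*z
(4, 0, 5)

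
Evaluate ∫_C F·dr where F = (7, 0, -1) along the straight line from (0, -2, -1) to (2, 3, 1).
12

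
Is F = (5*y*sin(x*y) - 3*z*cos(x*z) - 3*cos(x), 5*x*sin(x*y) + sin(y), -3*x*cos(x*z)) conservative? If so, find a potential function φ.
Yes, F is conservative. φ = -3*sin(x) - 3*sin(x*z) - cos(y) - 5*cos(x*y)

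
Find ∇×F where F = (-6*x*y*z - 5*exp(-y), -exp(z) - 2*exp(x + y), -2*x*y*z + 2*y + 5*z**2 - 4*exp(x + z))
(-2*x*z + exp(z) + 2, -6*x*y + 2*y*z + 4*exp(x + z), 6*x*z - 2*exp(x + y) - 5*exp(-y))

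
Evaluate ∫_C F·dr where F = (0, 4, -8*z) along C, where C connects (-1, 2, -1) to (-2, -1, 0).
-8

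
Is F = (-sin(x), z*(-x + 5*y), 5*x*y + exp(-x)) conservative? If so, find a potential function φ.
No, ∇×F = (6*x - 5*y, -5*y + exp(-x), -z) ≠ 0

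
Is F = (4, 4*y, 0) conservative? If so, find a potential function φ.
Yes, F is conservative. φ = 4*x + 2*y**2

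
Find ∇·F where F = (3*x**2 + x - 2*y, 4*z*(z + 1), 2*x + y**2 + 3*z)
6*x + 4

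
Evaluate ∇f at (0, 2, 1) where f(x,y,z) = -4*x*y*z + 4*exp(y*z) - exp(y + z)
(-8, (4 - E)*exp(2), (8 - E)*exp(2))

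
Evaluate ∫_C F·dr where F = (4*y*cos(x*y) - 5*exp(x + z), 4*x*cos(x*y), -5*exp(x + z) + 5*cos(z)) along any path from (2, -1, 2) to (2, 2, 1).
-5*exp(3) + 4*sin(4) - sin(2) + 5*sin(1) + 5*exp(4)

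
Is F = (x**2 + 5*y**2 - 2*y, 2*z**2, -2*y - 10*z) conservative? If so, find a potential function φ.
No, ∇×F = (-4*z - 2, 0, 2 - 10*y) ≠ 0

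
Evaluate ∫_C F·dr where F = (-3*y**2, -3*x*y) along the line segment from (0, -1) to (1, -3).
-20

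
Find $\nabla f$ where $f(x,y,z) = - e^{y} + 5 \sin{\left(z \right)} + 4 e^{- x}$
(-4*exp(-x), -exp(y), 5*cos(z))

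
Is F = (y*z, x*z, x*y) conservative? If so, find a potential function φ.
Yes, F is conservative. φ = x*y*z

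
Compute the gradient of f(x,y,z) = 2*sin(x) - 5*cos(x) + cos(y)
(5*sin(x) + 2*cos(x), -sin(y), 0)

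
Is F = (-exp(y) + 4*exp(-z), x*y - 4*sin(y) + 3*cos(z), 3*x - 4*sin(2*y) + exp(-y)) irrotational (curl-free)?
No, ∇×F = (3*sin(z) - 8*cos(2*y) - exp(-y), -3 - 4*exp(-z), y + exp(y))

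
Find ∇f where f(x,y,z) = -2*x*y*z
(-2*y*z, -2*x*z, -2*x*y)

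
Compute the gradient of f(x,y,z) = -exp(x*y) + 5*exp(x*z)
(-y*exp(x*y) + 5*z*exp(x*z), -x*exp(x*y), 5*x*exp(x*z))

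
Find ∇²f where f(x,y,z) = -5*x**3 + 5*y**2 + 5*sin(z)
-30*x - 5*sin(z) + 10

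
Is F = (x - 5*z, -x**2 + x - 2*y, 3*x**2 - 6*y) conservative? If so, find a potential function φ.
No, ∇×F = (-6, -6*x - 5, 1 - 2*x) ≠ 0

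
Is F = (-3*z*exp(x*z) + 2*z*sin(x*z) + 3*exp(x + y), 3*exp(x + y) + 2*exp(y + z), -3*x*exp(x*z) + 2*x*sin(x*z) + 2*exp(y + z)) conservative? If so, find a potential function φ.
Yes, F is conservative. φ = -3*exp(x*z) + 3*exp(x + y) + 2*exp(y + z) - 2*cos(x*z)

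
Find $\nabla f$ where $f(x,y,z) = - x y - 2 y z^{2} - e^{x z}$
(-y - z*exp(x*z), -x - 2*z**2, -x*exp(x*z) - 4*y*z)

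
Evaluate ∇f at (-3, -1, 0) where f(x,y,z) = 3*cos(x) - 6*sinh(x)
(-6*cosh(3) + 3*sin(3), 0, 0)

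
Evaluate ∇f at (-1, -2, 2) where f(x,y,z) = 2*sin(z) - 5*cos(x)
(-5*sin(1), 0, 2*cos(2))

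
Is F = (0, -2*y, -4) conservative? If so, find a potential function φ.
Yes, F is conservative. φ = -y**2 - 4*z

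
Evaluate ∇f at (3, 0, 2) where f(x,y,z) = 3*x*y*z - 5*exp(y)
(0, 13, 0)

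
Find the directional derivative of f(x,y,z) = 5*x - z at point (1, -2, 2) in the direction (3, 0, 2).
sqrt(13)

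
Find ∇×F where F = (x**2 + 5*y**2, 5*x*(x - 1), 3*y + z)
(3, 0, 10*x - 10*y - 5)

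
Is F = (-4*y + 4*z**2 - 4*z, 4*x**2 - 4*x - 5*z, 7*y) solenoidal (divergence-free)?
Yes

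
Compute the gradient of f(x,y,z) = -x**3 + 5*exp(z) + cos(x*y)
(-3*x**2 - y*sin(x*y), -x*sin(x*y), 5*exp(z))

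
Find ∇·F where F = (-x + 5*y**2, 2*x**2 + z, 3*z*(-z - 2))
-6*z - 7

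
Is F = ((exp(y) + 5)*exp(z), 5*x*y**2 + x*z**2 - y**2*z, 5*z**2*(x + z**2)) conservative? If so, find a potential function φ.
No, ∇×F = (-2*x*z + y**2, -5*z**2 + (exp(y) + 5)*exp(z), 5*y**2 + z**2 - exp(y + z)) ≠ 0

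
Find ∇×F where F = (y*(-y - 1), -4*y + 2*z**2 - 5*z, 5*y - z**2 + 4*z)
(10 - 4*z, 0, 2*y + 1)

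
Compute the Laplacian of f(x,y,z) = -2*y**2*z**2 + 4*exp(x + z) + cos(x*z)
-x**2*cos(x*z) - 4*y**2 - z**2*cos(x*z) - 4*z**2 + 8*exp(x + z)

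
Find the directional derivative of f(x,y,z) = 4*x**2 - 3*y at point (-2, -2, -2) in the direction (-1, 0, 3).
8*sqrt(10)/5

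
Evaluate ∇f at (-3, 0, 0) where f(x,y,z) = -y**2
(0, 0, 0)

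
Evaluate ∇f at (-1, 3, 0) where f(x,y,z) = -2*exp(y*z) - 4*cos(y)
(0, 4*sin(3), -6)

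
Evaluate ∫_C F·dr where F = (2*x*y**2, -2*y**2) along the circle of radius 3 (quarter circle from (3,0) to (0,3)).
-117/2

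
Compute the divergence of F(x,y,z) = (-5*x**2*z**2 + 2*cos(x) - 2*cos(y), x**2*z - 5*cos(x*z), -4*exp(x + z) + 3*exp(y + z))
-10*x*z**2 - 4*exp(x + z) + 3*exp(y + z) - 2*sin(x)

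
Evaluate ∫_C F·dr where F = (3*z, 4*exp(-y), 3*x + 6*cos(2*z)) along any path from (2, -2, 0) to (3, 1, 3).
-4*exp(-1) + 3*sin(6) + 27 + 4*exp(2)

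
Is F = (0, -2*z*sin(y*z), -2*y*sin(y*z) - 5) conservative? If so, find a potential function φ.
Yes, F is conservative. φ = -5*z + 2*cos(y*z)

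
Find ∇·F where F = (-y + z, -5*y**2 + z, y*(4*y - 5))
-10*y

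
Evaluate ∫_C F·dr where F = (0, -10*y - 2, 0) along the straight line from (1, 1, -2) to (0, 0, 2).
7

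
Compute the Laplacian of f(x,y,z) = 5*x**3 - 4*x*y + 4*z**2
30*x + 8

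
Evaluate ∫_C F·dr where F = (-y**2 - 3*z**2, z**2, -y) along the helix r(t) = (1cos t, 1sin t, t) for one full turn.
4*pi*(1 - 3*pi)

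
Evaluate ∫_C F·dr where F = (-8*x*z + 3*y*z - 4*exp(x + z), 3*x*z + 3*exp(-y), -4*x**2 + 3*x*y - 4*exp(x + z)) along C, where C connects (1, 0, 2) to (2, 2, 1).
7 - 3*exp(-2)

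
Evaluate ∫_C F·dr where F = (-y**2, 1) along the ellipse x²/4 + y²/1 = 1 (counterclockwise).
0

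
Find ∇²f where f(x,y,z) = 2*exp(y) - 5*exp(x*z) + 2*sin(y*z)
-5*x**2*exp(x*z) - 2*y**2*sin(y*z) - 5*z**2*exp(x*z) - 2*z**2*sin(y*z) + 2*exp(y)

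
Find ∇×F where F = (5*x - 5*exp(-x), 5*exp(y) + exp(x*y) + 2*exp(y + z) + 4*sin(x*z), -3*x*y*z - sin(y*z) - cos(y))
(-3*x*z - 4*x*cos(x*z) - z*cos(y*z) - 2*exp(y + z) + sin(y), 3*y*z, y*exp(x*y) + 4*z*cos(x*z))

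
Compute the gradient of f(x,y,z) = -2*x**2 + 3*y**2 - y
(-4*x, 6*y - 1, 0)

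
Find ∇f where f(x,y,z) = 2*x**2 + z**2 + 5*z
(4*x, 0, 2*z + 5)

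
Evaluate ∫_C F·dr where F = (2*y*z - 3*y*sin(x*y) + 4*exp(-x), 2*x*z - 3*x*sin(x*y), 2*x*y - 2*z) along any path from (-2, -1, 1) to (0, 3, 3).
-13 - 3*cos(2) + 4*exp(2)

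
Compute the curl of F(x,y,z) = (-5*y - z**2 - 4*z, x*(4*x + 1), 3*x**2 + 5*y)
(5, -6*x - 2*z - 4, 8*x + 6)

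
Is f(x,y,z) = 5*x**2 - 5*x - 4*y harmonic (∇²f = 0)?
No, ∇²f = 10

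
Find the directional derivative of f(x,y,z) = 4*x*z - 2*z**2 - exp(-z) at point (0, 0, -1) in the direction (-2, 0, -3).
sqrt(13)*(-3*E - 4)/13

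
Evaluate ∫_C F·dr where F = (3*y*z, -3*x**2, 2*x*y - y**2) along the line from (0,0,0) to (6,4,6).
64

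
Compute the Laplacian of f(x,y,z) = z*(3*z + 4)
6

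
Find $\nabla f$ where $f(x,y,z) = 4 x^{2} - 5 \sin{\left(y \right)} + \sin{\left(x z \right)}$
(8*x + z*cos(x*z), -5*cos(y), x*cos(x*z))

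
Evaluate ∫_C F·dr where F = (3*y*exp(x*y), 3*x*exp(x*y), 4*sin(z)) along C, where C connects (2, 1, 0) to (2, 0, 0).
3 - 3*exp(2)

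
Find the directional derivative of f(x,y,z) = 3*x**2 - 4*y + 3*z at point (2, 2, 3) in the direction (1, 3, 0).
0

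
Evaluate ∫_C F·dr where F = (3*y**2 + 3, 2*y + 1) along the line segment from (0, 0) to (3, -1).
12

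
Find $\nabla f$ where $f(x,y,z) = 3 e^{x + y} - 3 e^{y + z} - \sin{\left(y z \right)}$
(3*exp(x + y), -z*cos(y*z) + 3*exp(x + y) - 3*exp(y + z), -y*cos(y*z) - 3*exp(y + z))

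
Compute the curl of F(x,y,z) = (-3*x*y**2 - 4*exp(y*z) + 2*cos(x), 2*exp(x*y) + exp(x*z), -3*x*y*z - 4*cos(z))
(x*(-3*z - exp(x*z)), y*(3*z - 4*exp(y*z)), 6*x*y + 2*y*exp(x*y) + z*exp(x*z) + 4*z*exp(y*z))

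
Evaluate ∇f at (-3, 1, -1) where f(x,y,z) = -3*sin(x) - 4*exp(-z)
(-3*cos(3), 0, 4*E)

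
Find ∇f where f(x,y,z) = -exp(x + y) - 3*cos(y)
(-exp(x + y), -exp(x + y) + 3*sin(y), 0)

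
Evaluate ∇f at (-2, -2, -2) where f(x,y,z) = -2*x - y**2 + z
(-2, 4, 1)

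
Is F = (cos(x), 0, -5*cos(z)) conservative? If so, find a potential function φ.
Yes, F is conservative. φ = sin(x) - 5*sin(z)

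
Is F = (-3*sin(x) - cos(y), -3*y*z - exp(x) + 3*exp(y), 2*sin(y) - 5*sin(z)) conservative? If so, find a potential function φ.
No, ∇×F = (3*y + 2*cos(y), 0, -exp(x) - sin(y)) ≠ 0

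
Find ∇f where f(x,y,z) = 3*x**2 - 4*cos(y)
(6*x, 4*sin(y), 0)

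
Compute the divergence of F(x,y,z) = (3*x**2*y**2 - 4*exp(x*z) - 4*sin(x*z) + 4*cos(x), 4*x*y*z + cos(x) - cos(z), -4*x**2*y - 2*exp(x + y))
6*x*y**2 + 4*x*z - 4*z*exp(x*z) - 4*z*cos(x*z) - 4*sin(x)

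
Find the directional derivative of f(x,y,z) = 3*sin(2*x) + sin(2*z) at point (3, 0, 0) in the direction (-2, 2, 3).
6*sqrt(17)*(1 - 2*cos(6))/17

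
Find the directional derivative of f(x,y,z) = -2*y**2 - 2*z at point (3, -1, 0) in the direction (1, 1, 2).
0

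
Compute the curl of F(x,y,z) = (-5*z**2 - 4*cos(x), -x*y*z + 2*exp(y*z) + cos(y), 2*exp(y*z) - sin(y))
(x*y - 2*y*exp(y*z) + 2*z*exp(y*z) - cos(y), -10*z, -y*z)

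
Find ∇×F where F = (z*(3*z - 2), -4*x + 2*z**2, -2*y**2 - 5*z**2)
(-4*y - 4*z, 6*z - 2, -4)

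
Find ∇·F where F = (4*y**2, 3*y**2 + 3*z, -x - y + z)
6*y + 1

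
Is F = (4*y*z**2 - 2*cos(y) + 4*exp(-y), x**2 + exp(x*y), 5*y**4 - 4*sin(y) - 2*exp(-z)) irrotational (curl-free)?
No, ∇×F = (20*y**3 - 4*cos(y), 8*y*z, 2*x + y*exp(x*y) - 4*z**2 - 2*sin(y) + 4*exp(-y))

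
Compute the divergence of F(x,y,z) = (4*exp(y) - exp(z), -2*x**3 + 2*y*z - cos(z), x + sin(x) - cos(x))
2*z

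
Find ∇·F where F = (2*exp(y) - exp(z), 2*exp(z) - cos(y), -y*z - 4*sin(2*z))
-y + sin(y) - 8*cos(2*z)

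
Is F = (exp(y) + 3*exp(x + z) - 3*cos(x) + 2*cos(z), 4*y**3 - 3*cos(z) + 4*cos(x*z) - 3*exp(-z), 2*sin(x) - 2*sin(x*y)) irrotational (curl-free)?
No, ∇×F = (4*x*sin(x*z) - 2*x*cos(x*y) - 3*sin(z) - 3*exp(-z), 2*y*cos(x*y) + 3*exp(x + z) - 2*sin(z) - 2*cos(x), -4*z*sin(x*z) - exp(y))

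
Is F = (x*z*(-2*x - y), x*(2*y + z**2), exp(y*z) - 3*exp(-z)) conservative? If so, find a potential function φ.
No, ∇×F = (z*(-2*x + exp(y*z)), -x*(2*x + y), x*z + 2*y + z**2) ≠ 0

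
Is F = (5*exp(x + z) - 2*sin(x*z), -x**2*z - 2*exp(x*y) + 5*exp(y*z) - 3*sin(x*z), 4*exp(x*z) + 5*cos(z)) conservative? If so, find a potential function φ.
No, ∇×F = (x**2 + 3*x*cos(x*z) - 5*y*exp(y*z), -2*x*cos(x*z) - 4*z*exp(x*z) + 5*exp(x + z), -2*x*z - 2*y*exp(x*y) - 3*z*cos(x*z)) ≠ 0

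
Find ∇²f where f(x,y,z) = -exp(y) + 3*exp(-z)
-exp(y) + 3*exp(-z)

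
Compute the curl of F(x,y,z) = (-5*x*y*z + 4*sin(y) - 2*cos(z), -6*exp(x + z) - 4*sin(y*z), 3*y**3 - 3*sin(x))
(9*y**2 + 4*y*cos(y*z) + 6*exp(x + z), -5*x*y + 2*sin(z) + 3*cos(x), 5*x*z - 6*exp(x + z) - 4*cos(y))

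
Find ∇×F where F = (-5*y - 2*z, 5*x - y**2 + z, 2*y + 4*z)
(1, -2, 10)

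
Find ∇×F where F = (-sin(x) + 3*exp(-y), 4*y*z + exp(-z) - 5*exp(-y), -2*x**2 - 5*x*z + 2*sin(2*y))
(-4*y + 4*cos(2*y) + exp(-z), 4*x + 5*z, 3*exp(-y))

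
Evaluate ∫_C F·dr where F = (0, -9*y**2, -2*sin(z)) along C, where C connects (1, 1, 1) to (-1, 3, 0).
-76 - 2*cos(1)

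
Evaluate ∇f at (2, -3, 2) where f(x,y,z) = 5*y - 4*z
(0, 5, -4)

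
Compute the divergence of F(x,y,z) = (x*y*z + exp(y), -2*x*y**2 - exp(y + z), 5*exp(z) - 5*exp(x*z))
-4*x*y - 5*x*exp(x*z) + y*z + 5*exp(z) - exp(y + z)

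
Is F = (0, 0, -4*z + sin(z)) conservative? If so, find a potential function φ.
Yes, F is conservative. φ = -2*z**2 - cos(z)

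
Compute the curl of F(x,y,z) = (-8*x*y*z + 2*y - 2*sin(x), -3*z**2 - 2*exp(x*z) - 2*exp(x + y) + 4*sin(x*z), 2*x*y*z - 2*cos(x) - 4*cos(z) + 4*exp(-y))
(2*x*z + 2*x*exp(x*z) - 4*x*cos(x*z) + 6*z - 4*exp(-y), -8*x*y - 2*y*z - 2*sin(x), 8*x*z - 2*z*exp(x*z) + 4*z*cos(x*z) - 2*exp(x + y) - 2)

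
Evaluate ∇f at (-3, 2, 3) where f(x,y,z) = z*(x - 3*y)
(3, -9, -9)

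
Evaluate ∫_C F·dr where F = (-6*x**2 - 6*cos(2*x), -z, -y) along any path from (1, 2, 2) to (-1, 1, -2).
6*sin(2) + 10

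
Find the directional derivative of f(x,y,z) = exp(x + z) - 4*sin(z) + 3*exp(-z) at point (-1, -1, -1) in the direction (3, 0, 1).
sqrt(10)*(-3*exp(3) - 4*exp(2)*cos(1) + 4)*exp(-2)/10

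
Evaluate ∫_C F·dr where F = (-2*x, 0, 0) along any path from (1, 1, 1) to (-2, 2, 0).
-3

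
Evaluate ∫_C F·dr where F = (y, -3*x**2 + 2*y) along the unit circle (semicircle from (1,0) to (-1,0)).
-pi/2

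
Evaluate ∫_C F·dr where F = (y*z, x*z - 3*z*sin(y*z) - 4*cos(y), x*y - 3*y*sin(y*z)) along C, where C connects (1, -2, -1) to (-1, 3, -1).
-4*sin(2) + 3*cos(3) - 4*sin(3) + 1 - 3*cos(2)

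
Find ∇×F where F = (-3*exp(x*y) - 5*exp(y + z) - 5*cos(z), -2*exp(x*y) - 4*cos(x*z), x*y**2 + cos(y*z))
(2*x*y - 4*x*sin(x*z) - z*sin(y*z), -y**2 - 5*exp(y + z) + 5*sin(z), 3*x*exp(x*y) - 2*y*exp(x*y) + 4*z*sin(x*z) + 5*exp(y + z))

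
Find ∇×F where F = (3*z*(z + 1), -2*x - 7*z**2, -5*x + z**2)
(14*z, 6*z + 8, -2)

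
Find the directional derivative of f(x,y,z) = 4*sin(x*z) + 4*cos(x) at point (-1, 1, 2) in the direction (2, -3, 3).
2*sqrt(22)*(cos(2) + 2*sin(1))/11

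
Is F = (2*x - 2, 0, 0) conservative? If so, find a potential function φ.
Yes, F is conservative. φ = x*(x - 2)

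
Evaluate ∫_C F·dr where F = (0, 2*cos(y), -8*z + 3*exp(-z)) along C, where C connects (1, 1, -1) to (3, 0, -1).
-2*sin(1)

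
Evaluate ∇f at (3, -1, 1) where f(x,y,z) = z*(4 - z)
(0, 0, 2)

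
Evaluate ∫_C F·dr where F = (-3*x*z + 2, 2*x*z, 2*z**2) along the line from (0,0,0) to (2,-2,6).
108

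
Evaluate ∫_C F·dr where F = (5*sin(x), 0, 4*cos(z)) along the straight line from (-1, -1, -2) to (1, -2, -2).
0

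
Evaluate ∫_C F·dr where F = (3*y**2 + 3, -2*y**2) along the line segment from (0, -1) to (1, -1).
6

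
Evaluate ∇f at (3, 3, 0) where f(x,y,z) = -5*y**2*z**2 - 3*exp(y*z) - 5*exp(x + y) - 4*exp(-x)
((4 - 5*exp(9))*exp(-3), -5*exp(6), -9)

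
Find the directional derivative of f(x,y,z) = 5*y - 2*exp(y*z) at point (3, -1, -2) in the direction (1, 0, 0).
0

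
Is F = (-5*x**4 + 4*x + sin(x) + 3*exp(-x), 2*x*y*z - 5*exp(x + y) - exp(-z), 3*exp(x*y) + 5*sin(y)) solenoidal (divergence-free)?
No, ∇·F = -20*x**3 + 2*x*z - 5*exp(x + y) + cos(x) + 4 - 3*exp(-x)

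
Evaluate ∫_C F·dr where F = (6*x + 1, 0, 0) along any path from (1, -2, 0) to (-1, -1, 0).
-2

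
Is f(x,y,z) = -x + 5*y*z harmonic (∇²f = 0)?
Yes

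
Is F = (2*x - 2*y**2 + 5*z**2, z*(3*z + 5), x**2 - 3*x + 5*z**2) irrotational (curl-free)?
No, ∇×F = (-6*z - 5, -2*x + 10*z + 3, 4*y)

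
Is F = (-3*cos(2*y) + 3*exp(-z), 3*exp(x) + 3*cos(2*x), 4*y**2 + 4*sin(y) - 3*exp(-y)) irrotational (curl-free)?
No, ∇×F = (8*y + 4*cos(y) + 3*exp(-y), -3*exp(-z), 3*exp(x) - 6*sin(2*x) - 6*sin(2*y))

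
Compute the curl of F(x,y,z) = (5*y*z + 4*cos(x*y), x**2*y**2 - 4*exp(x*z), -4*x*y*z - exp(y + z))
(-4*x*z + 4*x*exp(x*z) - exp(y + z), y*(4*z + 5), 2*x*y**2 + 4*x*sin(x*y) - 4*z*exp(x*z) - 5*z)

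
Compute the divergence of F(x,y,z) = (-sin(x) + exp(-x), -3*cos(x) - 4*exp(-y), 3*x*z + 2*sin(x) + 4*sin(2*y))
3*x - cos(x) + 4*exp(-y) - exp(-x)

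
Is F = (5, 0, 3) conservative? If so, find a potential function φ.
Yes, F is conservative. φ = 5*x + 3*z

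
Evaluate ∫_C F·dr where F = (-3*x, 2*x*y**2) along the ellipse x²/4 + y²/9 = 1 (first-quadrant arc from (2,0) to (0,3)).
6 + 27*pi/4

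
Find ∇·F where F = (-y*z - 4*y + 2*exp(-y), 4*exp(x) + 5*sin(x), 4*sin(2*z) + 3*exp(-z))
8*cos(2*z) - 3*exp(-z)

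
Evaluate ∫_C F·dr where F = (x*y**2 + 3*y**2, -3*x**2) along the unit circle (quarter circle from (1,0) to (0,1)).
-17/4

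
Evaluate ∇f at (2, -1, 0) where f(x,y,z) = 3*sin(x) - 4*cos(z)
(3*cos(2), 0, 0)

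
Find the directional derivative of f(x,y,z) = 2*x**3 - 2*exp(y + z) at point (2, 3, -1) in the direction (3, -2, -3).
sqrt(22)*(36 + 5*exp(2))/11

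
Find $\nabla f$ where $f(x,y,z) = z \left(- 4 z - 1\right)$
(0, 0, -8*z - 1)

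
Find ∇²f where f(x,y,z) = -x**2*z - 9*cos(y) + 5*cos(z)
-2*z + 9*cos(y) - 5*cos(z)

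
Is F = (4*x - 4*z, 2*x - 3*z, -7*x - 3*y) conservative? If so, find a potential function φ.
No, ∇×F = (0, 3, 2) ≠ 0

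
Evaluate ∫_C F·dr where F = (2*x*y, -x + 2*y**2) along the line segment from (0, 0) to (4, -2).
-68/3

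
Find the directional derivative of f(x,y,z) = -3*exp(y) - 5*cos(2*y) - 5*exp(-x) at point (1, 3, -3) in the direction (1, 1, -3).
sqrt(11)*(-3*exp(4) + 10*E*sin(6) + 5)*exp(-1)/11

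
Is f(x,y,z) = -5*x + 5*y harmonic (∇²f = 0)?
Yes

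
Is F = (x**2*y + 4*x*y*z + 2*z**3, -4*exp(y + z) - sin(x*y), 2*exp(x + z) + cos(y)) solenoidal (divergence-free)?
No, ∇·F = 2*x*y - x*cos(x*y) + 4*y*z + 2*exp(x + z) - 4*exp(y + z)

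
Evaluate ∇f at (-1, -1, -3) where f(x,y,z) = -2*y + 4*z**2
(0, -2, -24)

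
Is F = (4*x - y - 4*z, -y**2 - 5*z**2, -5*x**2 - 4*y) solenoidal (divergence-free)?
No, ∇·F = 4 - 2*y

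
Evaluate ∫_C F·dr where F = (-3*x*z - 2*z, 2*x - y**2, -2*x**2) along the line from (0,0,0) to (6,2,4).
-764/3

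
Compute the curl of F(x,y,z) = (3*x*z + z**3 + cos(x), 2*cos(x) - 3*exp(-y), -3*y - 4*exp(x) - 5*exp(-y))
(-3 + 5*exp(-y), 3*x + 3*z**2 + 4*exp(x), -2*sin(x))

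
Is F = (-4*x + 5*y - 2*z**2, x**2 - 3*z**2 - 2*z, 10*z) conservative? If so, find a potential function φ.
No, ∇×F = (6*z + 2, -4*z, 2*x - 5) ≠ 0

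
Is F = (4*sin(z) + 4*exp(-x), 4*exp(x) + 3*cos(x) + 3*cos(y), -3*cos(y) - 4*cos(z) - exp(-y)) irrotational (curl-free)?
No, ∇×F = (3*sin(y) + exp(-y), 4*cos(z), 4*exp(x) - 3*sin(x))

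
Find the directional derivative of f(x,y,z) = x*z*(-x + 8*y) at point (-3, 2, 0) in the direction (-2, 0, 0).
0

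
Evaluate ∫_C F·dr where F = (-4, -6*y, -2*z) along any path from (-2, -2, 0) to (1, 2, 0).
-12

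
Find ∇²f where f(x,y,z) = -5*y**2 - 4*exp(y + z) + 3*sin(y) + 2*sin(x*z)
-2*x**2*sin(x*z) - 2*z**2*sin(x*z) - 8*exp(y + z) - 3*sin(y) - 10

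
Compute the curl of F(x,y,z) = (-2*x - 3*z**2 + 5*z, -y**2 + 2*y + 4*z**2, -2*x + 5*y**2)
(10*y - 8*z, 7 - 6*z, 0)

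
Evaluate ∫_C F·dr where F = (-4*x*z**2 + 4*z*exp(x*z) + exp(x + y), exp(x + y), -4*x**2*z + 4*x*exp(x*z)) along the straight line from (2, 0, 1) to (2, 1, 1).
-exp(2) + exp(3)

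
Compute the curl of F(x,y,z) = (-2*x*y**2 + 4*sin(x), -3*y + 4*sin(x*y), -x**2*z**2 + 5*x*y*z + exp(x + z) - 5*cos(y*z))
(5*z*(x + sin(y*z)), 2*x*z**2 - 5*y*z - exp(x + z), 4*y*(x + cos(x*y)))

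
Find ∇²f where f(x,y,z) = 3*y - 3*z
0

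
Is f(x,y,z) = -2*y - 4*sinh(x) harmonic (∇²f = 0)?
No, ∇²f = -4*sinh(x)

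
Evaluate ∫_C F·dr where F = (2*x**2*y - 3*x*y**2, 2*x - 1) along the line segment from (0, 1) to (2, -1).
-20/3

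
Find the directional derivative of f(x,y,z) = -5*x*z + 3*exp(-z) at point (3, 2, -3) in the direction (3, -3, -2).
3*sqrt(22)*(25 + 2*exp(3))/22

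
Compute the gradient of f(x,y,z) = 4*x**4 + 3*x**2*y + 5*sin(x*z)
(16*x**3 + 6*x*y + 5*z*cos(x*z), 3*x**2, 5*x*cos(x*z))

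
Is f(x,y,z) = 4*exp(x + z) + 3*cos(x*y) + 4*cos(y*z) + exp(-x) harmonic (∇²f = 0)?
No, ∇²f = -3*x**2*cos(x*y) - 3*y**2*cos(x*y) - 4*y**2*cos(y*z) - 4*z**2*cos(y*z) + 8*exp(x + z) + exp(-x)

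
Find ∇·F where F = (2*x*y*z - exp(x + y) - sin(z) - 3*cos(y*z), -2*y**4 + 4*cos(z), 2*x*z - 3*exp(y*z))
2*x - 8*y**3 + 2*y*z - 3*y*exp(y*z) - exp(x + y)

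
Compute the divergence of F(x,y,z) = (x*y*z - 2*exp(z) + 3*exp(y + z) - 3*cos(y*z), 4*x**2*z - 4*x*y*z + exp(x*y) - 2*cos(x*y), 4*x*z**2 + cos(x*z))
4*x*z + x*exp(x*y) + 2*x*sin(x*y) - x*sin(x*z) + y*z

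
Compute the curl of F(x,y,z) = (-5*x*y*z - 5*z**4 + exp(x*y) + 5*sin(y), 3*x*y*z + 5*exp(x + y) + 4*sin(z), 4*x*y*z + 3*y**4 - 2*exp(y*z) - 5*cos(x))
(-3*x*y + 4*x*z + 12*y**3 - 2*z*exp(y*z) - 4*cos(z), -5*x*y - 4*y*z - 20*z**3 - 5*sin(x), 5*x*z - x*exp(x*y) + 3*y*z + 5*exp(x + y) - 5*cos(y))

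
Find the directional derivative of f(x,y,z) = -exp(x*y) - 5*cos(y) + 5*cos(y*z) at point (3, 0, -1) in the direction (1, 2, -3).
-3*sqrt(14)/7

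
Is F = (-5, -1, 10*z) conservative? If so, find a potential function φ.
Yes, F is conservative. φ = -5*x - y + 5*z**2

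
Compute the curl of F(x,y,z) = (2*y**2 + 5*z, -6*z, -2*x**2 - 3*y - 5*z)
(3, 4*x + 5, -4*y)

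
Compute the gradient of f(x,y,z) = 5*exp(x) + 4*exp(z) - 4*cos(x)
(5*exp(x) + 4*sin(x), 0, 4*exp(z))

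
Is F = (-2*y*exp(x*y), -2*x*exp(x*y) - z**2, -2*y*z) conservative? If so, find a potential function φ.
Yes, F is conservative. φ = -y*z**2 - 2*exp(x*y)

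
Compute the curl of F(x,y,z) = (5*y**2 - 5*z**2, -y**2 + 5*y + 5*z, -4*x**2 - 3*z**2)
(-5, 8*x - 10*z, -10*y)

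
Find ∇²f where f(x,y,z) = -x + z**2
2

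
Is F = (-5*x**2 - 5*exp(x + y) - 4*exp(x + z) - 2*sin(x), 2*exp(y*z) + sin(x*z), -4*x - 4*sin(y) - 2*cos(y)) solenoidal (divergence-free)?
No, ∇·F = -10*x + 2*z*exp(y*z) - 5*exp(x + y) - 4*exp(x + z) - 2*cos(x)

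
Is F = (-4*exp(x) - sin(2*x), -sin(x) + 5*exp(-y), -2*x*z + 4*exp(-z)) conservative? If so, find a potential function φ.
No, ∇×F = (0, 2*z, -cos(x)) ≠ 0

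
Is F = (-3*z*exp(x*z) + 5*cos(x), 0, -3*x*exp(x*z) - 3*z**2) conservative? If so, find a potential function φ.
Yes, F is conservative. φ = -z**3 - 3*exp(x*z) + 5*sin(x)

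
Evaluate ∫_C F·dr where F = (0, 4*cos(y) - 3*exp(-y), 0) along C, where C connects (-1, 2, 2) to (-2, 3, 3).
-4*sin(2) - 3*exp(-2) + 3*exp(-3) + 4*sin(3)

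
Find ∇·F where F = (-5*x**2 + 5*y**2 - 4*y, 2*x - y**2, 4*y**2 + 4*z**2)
-10*x - 2*y + 8*z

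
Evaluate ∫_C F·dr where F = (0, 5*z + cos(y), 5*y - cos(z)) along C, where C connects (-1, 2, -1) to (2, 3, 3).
-sin(2) - sin(1) + 55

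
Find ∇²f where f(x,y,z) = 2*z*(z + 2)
4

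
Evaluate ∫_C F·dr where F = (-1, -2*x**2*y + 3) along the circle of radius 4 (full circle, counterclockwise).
0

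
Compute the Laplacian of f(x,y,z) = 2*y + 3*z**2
6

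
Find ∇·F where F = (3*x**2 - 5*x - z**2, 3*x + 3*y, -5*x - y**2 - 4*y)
6*x - 2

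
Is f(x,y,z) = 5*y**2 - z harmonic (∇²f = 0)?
No, ∇²f = 10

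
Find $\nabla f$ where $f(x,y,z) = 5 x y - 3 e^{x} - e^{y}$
(5*y - 3*exp(x), 5*x - exp(y), 0)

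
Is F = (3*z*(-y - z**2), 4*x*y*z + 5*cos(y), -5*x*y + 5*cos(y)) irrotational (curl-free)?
No, ∇×F = (-4*x*y - 5*x - 5*sin(y), 2*y - 9*z**2, z*(4*y + 3))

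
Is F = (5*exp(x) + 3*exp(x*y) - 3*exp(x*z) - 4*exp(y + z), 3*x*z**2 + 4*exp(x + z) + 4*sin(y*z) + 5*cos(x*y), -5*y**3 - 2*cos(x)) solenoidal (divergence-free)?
No, ∇·F = -5*x*sin(x*y) + 3*y*exp(x*y) - 3*z*exp(x*z) + 4*z*cos(y*z) + 5*exp(x)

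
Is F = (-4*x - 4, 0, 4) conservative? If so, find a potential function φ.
Yes, F is conservative. φ = -2*x**2 - 4*x + 4*z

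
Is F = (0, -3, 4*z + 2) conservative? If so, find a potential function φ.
Yes, F is conservative. φ = -3*y + 2*z**2 + 2*z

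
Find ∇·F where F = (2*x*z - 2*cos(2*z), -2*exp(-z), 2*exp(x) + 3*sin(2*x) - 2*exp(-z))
2*z + 2*exp(-z)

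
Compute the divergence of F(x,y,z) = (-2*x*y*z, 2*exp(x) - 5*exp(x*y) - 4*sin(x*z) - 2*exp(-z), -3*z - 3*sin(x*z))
-5*x*exp(x*y) - 3*x*cos(x*z) - 2*y*z - 3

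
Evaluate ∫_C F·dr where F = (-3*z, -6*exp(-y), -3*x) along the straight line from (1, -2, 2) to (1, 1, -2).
-6*exp(2) + 6*exp(-1) + 12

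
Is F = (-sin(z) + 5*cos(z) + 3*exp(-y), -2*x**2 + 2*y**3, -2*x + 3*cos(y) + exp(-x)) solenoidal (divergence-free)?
No, ∇·F = 6*y**2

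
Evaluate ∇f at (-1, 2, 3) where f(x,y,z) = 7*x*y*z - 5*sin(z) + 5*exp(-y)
(42, -21 - 5*exp(-2), -14 - 5*cos(3))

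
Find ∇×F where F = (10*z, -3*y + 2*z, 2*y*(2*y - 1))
(8*y - 4, 10, 0)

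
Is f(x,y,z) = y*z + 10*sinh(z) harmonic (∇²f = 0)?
No, ∇²f = 10*sinh(z)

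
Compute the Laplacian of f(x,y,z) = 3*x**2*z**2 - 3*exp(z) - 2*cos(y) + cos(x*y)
-x**2*cos(x*y) + 6*x**2 - y**2*cos(x*y) + 6*z**2 - 3*exp(z) + 2*cos(y)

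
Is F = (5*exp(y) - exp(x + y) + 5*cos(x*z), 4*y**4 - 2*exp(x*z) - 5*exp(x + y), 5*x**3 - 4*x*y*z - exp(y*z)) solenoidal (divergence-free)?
No, ∇·F = -4*x*y + 16*y**3 - y*exp(y*z) - 5*z*sin(x*z) - 6*exp(x + y)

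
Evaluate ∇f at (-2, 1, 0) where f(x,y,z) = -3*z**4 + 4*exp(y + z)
(0, 4*E, 4*E)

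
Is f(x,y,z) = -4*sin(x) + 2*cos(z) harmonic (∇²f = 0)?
No, ∇²f = 4*sin(x) - 2*cos(z)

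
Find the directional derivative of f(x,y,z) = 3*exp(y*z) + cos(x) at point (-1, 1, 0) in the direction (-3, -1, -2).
-3*sqrt(14)*(sin(1) + 2)/14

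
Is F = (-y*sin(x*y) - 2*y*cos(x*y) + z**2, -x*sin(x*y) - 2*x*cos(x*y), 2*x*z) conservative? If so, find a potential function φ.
Yes, F is conservative. φ = x*z**2 - 2*sin(x*y) + cos(x*y)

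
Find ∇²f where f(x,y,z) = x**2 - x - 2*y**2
-2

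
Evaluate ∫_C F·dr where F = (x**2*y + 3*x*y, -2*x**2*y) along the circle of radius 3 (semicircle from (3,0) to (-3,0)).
-81*pi/8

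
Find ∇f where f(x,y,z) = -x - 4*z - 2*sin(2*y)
(-1, -4*cos(2*y), -4)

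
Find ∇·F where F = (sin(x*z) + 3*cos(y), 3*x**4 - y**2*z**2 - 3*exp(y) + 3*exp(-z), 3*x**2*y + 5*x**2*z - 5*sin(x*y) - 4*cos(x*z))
5*x**2 + 4*x*sin(x*z) - 2*y*z**2 + z*cos(x*z) - 3*exp(y)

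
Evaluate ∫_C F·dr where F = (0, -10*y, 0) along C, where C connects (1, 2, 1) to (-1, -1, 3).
15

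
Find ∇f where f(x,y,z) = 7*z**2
(0, 0, 14*z)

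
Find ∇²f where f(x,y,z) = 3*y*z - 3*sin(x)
3*sin(x)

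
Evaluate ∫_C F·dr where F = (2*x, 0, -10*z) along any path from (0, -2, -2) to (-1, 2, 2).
1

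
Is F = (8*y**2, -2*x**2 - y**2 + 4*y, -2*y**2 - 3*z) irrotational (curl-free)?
No, ∇×F = (-4*y, 0, -4*x - 16*y)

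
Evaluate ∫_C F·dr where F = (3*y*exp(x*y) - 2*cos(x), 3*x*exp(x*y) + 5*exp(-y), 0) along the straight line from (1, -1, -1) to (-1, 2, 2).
-3*exp(-1) - 2*exp(-2) + 4*sin(1) + 5*E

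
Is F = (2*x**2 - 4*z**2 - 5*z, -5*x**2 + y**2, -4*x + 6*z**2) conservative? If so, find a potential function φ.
No, ∇×F = (0, -8*z - 1, -10*x) ≠ 0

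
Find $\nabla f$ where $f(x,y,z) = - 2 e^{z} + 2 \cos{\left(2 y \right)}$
(0, -4*sin(2*y), -2*exp(z))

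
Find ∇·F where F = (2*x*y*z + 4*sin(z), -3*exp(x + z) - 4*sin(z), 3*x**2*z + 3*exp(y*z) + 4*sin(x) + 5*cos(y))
3*x**2 + 2*y*z + 3*y*exp(y*z)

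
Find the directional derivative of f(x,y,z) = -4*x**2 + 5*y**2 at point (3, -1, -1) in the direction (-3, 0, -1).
36*sqrt(10)/5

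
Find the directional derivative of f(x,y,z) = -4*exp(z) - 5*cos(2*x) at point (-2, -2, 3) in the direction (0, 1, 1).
-2*sqrt(2)*exp(3)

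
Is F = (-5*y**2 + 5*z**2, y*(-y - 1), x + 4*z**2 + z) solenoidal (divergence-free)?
No, ∇·F = -2*y + 8*z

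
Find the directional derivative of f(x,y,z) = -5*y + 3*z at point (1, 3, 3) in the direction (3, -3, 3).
8*sqrt(3)/3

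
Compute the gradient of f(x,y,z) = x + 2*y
(1, 2, 0)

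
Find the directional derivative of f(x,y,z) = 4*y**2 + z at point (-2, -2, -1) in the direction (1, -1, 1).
17*sqrt(3)/3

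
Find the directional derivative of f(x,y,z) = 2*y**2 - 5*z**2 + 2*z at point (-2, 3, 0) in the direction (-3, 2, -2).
20*sqrt(17)/17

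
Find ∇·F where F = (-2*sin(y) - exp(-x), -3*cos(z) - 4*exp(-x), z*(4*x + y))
4*x + y + exp(-x)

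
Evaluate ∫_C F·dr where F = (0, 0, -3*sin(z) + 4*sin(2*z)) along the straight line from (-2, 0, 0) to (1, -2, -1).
-1 - 2*cos(2) + 3*cos(1)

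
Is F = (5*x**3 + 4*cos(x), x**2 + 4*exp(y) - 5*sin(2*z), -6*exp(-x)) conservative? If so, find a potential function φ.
No, ∇×F = (10*cos(2*z), -6*exp(-x), 2*x) ≠ 0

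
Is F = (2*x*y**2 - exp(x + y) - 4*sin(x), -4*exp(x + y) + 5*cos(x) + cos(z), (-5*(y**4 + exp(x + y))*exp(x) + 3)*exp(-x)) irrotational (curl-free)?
No, ∇×F = (-20*y**3 - 5*exp(x + y) + sin(z), (5*exp(2*x + y) + 3)*exp(-x), -4*x*y - 3*exp(x + y) - 5*sin(x))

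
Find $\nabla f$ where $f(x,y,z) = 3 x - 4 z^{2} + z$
(3, 0, 1 - 8*z)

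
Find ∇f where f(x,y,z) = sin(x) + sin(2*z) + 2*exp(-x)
(cos(x) - 2*exp(-x), 0, 2*cos(2*z))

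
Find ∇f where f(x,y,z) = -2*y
(0, -2, 0)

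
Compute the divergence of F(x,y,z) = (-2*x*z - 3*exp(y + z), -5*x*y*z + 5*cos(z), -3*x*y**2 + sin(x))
z*(-5*x - 2)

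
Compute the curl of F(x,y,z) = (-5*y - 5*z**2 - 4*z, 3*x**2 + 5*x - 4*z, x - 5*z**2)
(4, -10*z - 5, 6*x + 10)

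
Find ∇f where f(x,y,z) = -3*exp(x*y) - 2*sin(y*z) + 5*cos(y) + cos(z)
(-3*y*exp(x*y), -3*x*exp(x*y) - 2*z*cos(y*z) - 5*sin(y), -2*y*cos(y*z) - sin(z))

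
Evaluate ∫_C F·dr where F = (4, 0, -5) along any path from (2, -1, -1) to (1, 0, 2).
-19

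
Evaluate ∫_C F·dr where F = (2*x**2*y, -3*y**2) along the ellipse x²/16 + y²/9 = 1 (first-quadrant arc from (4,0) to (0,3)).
-24*pi - 27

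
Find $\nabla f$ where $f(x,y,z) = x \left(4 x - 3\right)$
(8*x - 3, 0, 0)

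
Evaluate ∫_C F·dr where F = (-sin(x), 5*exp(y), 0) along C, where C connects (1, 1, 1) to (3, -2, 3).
-5*E + cos(3) - cos(1) + 5*exp(-2)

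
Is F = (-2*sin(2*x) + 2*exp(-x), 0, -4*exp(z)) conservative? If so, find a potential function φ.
Yes, F is conservative. φ = -4*exp(z) + cos(2*x) - 2*exp(-x)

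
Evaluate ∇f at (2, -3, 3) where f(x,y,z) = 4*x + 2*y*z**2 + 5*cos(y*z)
(4, 15*sin(9) + 18, -36 - 15*sin(9))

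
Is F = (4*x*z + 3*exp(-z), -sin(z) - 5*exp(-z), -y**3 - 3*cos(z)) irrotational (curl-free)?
No, ∇×F = (-3*y**2 + cos(z) - 5*exp(-z), 4*x - 3*exp(-z), 0)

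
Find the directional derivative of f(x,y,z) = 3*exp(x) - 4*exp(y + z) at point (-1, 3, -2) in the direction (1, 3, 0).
3*sqrt(10)*(1 - 4*exp(2))*exp(-1)/10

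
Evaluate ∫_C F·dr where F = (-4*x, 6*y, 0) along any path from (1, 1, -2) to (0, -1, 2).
2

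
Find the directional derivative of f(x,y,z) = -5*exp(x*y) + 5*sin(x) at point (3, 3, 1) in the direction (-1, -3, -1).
5*sqrt(11)*(-cos(3) + 12*exp(9))/11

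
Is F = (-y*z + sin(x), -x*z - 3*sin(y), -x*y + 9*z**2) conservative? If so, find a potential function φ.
Yes, F is conservative. φ = -x*y*z + 3*z**3 - cos(x) + 3*cos(y)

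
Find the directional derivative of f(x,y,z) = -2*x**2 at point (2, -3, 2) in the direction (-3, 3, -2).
12*sqrt(22)/11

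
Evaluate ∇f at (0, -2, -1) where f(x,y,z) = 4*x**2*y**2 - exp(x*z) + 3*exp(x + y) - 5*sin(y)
(3*exp(-2) + 1, 3*exp(-2) - 5*cos(2), 0)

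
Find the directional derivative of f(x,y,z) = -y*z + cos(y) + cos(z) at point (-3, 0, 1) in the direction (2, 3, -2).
sqrt(17)*(-3 + 2*sin(1))/17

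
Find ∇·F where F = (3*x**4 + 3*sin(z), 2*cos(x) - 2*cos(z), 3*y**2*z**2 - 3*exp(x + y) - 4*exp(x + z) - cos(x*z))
12*x**3 + x*sin(x*z) + 6*y**2*z - 4*exp(x + z)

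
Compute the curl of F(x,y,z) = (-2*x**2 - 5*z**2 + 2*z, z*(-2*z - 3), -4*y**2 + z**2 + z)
(-8*y + 4*z + 3, 2 - 10*z, 0)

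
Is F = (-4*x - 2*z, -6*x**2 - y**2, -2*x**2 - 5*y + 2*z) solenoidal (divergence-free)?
No, ∇·F = -2*y - 2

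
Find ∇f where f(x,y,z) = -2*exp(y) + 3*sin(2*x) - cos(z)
(6*cos(2*x), -2*exp(y), sin(z))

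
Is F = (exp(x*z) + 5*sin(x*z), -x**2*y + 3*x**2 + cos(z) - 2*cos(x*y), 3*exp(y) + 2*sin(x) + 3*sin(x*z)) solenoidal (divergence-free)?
No, ∇·F = -x**2 + 2*x*sin(x*y) + 3*x*cos(x*z) + z*exp(x*z) + 5*z*cos(x*z)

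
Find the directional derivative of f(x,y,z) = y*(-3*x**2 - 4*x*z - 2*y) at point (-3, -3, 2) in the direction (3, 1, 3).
-189*sqrt(19)/19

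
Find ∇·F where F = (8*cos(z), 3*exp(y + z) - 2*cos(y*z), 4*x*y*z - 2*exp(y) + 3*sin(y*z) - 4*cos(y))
4*x*y + 3*y*cos(y*z) + 2*z*sin(y*z) + 3*exp(y + z)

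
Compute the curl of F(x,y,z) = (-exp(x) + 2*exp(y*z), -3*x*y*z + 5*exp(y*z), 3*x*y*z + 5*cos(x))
(3*x*y + 3*x*z - 5*y*exp(y*z), -3*y*z + 2*y*exp(y*z) + 5*sin(x), z*(-3*y - 2*exp(y*z)))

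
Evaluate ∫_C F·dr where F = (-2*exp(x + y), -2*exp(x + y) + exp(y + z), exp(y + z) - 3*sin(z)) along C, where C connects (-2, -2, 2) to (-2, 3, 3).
-2*E + 3*cos(3) - 1 + 2*exp(-4) - 3*cos(2) + exp(6)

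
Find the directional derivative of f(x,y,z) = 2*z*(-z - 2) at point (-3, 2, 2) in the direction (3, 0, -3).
6*sqrt(2)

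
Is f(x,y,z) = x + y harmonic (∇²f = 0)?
Yes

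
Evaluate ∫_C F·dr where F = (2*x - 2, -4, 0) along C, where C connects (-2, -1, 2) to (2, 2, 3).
-20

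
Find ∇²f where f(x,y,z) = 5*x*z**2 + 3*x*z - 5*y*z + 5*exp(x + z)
10*x + 10*exp(x + z)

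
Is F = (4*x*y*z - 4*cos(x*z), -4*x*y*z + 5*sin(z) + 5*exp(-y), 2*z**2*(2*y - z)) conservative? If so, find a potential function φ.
No, ∇×F = (4*x*y + 4*z**2 - 5*cos(z), 4*x*(y + sin(x*z)), 4*z*(-x - y)) ≠ 0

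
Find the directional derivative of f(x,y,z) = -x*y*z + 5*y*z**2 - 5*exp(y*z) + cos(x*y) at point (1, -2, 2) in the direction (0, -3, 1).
sqrt(10)*(-92*exp(4) - 3*exp(4)*sin(2) + 40)*exp(-4)/10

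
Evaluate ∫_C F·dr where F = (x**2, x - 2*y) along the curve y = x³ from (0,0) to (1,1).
1/12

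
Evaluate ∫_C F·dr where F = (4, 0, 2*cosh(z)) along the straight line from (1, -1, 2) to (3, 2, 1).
-2*sinh(2) + 2*sinh(1) + 8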